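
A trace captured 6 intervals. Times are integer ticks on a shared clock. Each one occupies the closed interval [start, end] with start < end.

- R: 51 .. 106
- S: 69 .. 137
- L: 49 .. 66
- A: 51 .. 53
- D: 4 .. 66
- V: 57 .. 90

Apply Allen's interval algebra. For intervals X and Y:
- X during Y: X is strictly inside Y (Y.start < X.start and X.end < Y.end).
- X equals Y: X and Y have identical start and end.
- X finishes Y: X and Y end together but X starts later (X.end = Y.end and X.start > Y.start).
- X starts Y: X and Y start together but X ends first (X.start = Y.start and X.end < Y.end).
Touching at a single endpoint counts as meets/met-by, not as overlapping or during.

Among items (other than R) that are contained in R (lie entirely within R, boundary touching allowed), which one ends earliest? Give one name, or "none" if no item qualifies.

Target R = [51, 106].
A [51, 53] → starts → candidate.
D [4, 66] → overlaps → excluded.
L [49, 66] → overlaps → excluded.
S [69, 137] → overlapped-by → excluded.
V [57, 90] → during → candidate.
Among candidates, earliest end is 53 → A.

A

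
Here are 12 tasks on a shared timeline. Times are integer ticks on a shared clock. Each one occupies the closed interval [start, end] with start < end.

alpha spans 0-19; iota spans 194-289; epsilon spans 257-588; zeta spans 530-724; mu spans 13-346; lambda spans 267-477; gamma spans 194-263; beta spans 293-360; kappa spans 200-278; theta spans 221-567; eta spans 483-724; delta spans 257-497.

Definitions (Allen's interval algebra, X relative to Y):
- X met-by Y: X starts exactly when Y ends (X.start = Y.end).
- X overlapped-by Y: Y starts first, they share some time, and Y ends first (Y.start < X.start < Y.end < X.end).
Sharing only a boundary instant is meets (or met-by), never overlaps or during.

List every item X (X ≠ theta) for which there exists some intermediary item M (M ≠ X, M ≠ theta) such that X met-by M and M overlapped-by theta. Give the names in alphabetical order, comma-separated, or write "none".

Target theta = [221, 567].
Intermediaries M with M overlapped-by theta: epsilon, eta, zeta.
Via epsilon — items with X met-by epsilon: none.
Via eta — items with X met-by eta: none.
Via zeta — items with X met-by zeta: none.
Union: none.

none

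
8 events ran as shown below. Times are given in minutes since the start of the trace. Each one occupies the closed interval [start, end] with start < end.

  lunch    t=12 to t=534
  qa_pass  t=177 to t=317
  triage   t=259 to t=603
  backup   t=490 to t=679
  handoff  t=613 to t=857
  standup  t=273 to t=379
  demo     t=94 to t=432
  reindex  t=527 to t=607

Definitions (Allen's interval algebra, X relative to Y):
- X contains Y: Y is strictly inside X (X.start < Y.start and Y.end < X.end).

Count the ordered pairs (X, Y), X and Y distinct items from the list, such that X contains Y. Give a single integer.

7

Checking all 56 ordered pairs for relation 'contains'; matching pairs in alphabetical order:
(backup, reindex): backup contains reindex ✓
(demo, qa_pass): demo contains qa_pass ✓
(demo, standup): demo contains standup ✓
(lunch, demo): lunch contains demo ✓
(lunch, qa_pass): lunch contains qa_pass ✓
(lunch, standup): lunch contains standup ✓
(triage, standup): triage contains standup ✓
Count: 7.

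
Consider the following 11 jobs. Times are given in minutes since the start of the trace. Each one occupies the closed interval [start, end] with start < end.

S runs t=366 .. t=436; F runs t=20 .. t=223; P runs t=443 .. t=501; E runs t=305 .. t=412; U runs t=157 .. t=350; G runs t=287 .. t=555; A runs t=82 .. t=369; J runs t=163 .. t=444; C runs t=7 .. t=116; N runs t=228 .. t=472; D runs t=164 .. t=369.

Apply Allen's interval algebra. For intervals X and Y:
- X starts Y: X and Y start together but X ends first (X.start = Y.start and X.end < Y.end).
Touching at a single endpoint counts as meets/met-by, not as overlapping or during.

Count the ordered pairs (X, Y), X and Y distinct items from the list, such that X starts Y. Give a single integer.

0

Checking all 110 ordered pairs for relation 'starts'; matching pairs in alphabetical order:
No pair satisfies it.
Count: 0.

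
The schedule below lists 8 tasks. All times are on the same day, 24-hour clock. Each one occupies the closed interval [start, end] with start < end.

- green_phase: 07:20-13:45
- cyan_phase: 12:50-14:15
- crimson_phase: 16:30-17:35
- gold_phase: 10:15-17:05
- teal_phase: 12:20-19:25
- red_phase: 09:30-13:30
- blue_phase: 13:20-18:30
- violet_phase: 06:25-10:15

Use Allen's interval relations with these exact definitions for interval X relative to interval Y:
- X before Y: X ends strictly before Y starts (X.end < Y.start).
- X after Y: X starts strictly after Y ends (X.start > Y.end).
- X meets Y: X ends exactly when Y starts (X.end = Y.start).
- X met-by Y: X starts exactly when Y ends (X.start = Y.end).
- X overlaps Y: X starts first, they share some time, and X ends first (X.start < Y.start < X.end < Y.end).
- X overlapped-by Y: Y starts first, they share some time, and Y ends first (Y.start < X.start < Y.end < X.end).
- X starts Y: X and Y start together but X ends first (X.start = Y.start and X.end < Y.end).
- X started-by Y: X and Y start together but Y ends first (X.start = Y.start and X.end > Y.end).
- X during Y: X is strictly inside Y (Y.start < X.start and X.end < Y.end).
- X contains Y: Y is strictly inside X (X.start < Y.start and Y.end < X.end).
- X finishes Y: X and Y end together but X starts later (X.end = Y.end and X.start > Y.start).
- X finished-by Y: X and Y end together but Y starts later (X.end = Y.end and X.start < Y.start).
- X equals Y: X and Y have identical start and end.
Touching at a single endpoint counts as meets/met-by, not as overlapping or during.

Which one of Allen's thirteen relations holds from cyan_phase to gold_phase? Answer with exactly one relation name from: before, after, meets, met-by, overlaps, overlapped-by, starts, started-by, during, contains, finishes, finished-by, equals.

cyan_phase = [12:50, 14:15]; gold_phase = [10:15, 17:05].
Compare endpoints: cyan_phase.start > gold_phase.start, cyan_phase.start < gold_phase.end, cyan_phase.end > gold_phase.start, cyan_phase.end < gold_phase.end.
That pattern is 'during'.

during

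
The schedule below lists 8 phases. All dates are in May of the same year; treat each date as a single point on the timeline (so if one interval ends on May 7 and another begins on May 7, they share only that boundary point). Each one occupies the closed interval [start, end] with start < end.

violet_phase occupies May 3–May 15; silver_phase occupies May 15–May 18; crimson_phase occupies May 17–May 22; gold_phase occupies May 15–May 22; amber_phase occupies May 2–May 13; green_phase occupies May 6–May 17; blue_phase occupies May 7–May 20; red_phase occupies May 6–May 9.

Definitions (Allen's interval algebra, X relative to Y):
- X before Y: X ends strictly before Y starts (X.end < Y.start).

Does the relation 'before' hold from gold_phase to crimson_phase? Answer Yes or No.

No

gold_phase = [May 15, May 22], crimson_phase = [May 17, May 22].
Actual relation of gold_phase to crimson_phase: finished-by.
Asked whether 'before' holds → No.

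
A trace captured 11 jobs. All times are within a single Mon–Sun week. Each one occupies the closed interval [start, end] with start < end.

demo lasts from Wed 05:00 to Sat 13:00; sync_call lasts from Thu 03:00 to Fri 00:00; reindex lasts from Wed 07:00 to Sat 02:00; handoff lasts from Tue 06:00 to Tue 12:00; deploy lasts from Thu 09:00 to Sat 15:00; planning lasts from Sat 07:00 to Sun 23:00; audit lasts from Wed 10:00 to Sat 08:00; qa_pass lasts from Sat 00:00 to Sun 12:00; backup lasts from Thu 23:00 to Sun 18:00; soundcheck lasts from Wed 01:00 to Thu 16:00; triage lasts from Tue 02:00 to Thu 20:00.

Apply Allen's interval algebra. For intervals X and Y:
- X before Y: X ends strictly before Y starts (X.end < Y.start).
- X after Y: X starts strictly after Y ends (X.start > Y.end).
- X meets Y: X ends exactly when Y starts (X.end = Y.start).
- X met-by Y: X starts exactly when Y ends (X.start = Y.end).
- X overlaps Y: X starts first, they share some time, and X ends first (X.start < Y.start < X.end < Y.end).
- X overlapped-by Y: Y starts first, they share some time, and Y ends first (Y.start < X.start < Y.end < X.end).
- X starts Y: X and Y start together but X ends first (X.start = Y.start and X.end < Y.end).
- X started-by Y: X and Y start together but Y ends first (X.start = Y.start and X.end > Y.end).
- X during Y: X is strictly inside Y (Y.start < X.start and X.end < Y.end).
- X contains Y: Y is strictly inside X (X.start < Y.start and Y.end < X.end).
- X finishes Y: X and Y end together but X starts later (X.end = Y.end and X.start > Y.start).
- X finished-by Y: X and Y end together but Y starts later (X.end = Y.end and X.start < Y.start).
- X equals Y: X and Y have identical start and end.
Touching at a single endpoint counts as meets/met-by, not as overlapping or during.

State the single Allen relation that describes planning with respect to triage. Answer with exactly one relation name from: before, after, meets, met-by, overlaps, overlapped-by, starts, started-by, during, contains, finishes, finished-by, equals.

after

planning = [Sat 07:00, Sun 23:00]; triage = [Tue 02:00, Thu 20:00].
Compare endpoints: planning.start > triage.start, planning.start > triage.end, planning.end > triage.start, planning.end > triage.end.
That pattern is 'after'.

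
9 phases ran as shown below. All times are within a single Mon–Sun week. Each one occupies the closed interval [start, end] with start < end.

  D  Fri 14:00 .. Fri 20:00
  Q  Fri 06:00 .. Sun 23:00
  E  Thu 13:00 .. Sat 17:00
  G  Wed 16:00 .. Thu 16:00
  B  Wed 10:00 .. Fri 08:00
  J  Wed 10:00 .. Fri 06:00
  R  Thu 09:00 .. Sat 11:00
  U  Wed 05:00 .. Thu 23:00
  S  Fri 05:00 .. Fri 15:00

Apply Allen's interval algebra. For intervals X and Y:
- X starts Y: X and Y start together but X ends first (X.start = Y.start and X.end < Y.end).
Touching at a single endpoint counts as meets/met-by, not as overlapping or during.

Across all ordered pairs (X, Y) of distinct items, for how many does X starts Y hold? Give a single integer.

Checking all 72 ordered pairs for relation 'starts'; matching pairs in alphabetical order:
(J, B): J starts B ✓
Count: 1.

1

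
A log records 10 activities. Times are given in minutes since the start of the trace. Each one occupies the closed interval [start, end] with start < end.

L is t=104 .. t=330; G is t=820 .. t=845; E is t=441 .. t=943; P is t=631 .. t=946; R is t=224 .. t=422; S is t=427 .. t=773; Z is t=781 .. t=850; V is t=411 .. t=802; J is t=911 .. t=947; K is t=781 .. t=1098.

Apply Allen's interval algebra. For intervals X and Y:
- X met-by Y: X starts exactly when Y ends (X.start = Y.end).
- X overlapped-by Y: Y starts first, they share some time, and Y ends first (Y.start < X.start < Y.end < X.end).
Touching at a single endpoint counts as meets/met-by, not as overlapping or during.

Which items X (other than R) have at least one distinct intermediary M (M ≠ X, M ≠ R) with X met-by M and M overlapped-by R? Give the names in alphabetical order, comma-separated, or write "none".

Target R = [t=224, t=422].
Intermediaries M with M overlapped-by R: V.
Via V — items with X met-by V: none.
Union: none.

none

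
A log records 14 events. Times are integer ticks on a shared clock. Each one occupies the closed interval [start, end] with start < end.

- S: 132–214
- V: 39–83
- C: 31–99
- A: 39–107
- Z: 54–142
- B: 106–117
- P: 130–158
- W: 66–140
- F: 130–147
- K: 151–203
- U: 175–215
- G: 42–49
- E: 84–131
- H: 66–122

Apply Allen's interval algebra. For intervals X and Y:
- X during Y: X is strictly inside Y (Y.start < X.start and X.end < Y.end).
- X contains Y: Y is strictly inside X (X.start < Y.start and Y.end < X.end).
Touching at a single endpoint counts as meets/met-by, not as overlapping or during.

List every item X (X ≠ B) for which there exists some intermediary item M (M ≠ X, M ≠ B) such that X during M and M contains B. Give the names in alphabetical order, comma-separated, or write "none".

E, H, W

Target B = [106, 117].
Intermediaries M with M contains B: E, H, W, Z.
Via E — items with X during E: none.
Via H — items with X during H: none.
Via W — items with X during W: E.
Via Z — items with X during Z: E, H, W.
Union: E, H, W.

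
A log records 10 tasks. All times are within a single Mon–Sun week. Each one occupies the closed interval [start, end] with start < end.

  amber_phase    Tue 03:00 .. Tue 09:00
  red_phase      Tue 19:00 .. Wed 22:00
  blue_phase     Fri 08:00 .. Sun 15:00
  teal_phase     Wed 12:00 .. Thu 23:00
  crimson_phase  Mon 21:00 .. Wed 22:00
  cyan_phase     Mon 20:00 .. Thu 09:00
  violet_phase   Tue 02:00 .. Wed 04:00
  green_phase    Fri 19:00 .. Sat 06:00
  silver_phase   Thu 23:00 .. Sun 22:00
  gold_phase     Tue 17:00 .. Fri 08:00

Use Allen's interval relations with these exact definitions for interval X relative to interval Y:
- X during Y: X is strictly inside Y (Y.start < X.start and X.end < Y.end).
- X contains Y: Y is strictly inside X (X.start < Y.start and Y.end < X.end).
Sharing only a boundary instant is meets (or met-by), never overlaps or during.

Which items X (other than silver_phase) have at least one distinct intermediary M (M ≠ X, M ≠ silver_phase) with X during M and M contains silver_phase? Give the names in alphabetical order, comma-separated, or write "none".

none

Target silver_phase = [Thu 23:00, Sun 22:00].
Intermediaries M with M contains silver_phase: none.
Union: none.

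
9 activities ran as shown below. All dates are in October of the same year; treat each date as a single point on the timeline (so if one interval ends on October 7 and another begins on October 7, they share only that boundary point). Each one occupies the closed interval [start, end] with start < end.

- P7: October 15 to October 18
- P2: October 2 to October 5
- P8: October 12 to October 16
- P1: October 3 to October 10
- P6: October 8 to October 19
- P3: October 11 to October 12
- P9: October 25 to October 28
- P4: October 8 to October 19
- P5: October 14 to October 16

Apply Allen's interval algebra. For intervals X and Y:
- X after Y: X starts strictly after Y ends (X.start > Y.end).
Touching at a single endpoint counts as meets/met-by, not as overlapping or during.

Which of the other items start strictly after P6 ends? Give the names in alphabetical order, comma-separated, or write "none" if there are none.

Target P6 = [October 8, October 19].
P1 [October 3, October 10] → overlaps → no.
P2 [October 2, October 5] → before → no.
P3 [October 11, October 12] → during → no.
P4 [October 8, October 19] → equals → no.
P5 [October 14, October 16] → during → no.
P7 [October 15, October 18] → during → no.
P8 [October 12, October 16] → during → no.
P9 [October 25, October 28] → after → yes.
Result: P9.

P9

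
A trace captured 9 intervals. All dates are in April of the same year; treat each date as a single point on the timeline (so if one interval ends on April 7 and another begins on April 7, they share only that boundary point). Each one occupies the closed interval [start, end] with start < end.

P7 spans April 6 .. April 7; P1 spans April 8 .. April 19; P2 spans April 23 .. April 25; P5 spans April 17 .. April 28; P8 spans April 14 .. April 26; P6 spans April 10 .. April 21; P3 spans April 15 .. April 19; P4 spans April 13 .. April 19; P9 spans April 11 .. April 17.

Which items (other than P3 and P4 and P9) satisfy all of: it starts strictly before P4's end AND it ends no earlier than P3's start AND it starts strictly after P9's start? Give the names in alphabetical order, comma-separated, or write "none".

P5, P8

Conditions: its start is strictly before P4's end (X.start < April 19) AND its end is no earlier than P3's start (X.end >= April 15) AND its start is strictly after P9's start (X.start > April 11).
P1: start April 8 < April 19? ✓; end April 19 >= April 15? ✓; start April 8 > April 11? ✗ → no.
P2: start April 23 < April 19? ✗; end April 25 >= April 15? ✓; start April 23 > April 11? ✓ → no.
P5: start April 17 < April 19? ✓; end April 28 >= April 15? ✓; start April 17 > April 11? ✓ → yes.
P6: start April 10 < April 19? ✓; end April 21 >= April 15? ✓; start April 10 > April 11? ✗ → no.
P7: start April 6 < April 19? ✓; end April 7 >= April 15? ✗; start April 6 > April 11? ✗ → no.
P8: start April 14 < April 19? ✓; end April 26 >= April 15? ✓; start April 14 > April 11? ✓ → yes.
Result: P5, P8.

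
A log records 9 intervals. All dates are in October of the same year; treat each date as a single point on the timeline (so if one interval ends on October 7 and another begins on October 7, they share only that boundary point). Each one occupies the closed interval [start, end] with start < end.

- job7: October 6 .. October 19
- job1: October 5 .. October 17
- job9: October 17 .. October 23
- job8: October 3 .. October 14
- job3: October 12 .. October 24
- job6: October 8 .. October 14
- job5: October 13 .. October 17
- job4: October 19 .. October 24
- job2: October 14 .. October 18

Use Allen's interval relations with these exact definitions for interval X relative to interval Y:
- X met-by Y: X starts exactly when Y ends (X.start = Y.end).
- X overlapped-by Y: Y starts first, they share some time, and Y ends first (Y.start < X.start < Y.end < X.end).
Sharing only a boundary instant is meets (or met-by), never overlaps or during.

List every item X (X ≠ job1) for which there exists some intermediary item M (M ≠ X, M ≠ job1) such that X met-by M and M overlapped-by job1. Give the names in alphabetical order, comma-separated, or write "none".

job4

Target job1 = [October 5, October 17].
Intermediaries M with M overlapped-by job1: job2, job3, job7.
Via job2 — items with X met-by job2: none.
Via job3 — items with X met-by job3: none.
Via job7 — items with X met-by job7: job4.
Union: job4.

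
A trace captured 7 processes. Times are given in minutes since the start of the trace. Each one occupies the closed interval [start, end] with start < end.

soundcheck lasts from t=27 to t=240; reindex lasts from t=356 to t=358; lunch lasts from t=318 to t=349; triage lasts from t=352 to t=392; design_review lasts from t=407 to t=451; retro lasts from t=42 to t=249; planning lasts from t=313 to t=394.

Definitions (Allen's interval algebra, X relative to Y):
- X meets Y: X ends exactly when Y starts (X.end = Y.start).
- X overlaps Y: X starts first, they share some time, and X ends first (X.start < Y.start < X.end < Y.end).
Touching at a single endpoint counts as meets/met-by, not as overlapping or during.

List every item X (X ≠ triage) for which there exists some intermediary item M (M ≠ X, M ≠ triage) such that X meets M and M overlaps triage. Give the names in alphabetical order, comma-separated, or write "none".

Target triage = [t=352, t=392].
Intermediaries M with M overlaps triage: none.
Union: none.

none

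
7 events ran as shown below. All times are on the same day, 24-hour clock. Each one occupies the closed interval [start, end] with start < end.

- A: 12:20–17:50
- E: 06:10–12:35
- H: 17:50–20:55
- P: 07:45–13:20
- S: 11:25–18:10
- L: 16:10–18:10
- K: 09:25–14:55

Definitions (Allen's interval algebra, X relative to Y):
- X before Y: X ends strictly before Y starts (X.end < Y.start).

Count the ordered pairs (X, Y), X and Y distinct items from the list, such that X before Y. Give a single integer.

6

Checking all 42 ordered pairs for relation 'before'; matching pairs in alphabetical order:
(E, H): E before H ✓
(E, L): E before L ✓
(K, H): K before H ✓
(K, L): K before L ✓
(P, H): P before H ✓
(P, L): P before L ✓
Count: 6.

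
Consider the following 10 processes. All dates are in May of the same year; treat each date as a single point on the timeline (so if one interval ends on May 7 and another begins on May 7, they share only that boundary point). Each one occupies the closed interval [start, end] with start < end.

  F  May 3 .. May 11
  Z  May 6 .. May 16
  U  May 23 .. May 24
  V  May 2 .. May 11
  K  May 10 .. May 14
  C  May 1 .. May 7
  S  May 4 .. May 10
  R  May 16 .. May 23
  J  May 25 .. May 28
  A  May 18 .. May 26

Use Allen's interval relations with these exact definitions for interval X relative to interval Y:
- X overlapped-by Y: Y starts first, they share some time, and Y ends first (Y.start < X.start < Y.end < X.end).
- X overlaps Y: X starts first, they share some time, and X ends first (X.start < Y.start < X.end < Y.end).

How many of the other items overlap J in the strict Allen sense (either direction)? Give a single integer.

1

Target J = [May 25, May 28].
A [May 18, May 26] → overlaps → counts.
C [May 1, May 7] → before → no.
F [May 3, May 11] → before → no.
K [May 10, May 14] → before → no.
R [May 16, May 23] → before → no.
S [May 4, May 10] → before → no.
U [May 23, May 24] → before → no.
V [May 2, May 11] → before → no.
Z [May 6, May 16] → before → no.
Total: 1.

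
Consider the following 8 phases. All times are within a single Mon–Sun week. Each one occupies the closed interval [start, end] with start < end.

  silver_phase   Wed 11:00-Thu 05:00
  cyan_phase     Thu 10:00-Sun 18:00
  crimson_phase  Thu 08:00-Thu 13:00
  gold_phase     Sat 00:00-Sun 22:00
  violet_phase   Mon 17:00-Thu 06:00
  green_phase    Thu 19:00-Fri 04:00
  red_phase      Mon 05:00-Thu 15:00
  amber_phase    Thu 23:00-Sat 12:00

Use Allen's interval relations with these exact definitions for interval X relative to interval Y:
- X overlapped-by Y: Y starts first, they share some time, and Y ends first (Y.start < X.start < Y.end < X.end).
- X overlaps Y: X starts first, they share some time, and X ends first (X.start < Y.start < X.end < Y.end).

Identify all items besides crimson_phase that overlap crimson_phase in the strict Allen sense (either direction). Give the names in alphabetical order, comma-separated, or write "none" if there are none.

Target crimson_phase = [Thu 08:00, Thu 13:00].
amber_phase [Thu 23:00, Sat 12:00] → after → no.
cyan_phase [Thu 10:00, Sun 18:00] → overlapped-by → yes.
gold_phase [Sat 00:00, Sun 22:00] → after → no.
green_phase [Thu 19:00, Fri 04:00] → after → no.
red_phase [Mon 05:00, Thu 15:00] → contains → no.
silver_phase [Wed 11:00, Thu 05:00] → before → no.
violet_phase [Mon 17:00, Thu 06:00] → before → no.
Result: cyan_phase.

cyan_phase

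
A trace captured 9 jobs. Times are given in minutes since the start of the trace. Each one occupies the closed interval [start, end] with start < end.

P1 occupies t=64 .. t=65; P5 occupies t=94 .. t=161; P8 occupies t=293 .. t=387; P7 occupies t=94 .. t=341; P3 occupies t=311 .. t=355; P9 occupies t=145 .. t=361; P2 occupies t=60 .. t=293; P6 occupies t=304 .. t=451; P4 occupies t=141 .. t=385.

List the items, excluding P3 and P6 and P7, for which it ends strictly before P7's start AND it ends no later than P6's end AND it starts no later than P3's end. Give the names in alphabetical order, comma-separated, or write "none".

Conditions: its end is strictly before P7's start (X.end < t=94) AND its end is no later than P6's end (X.end <= t=451) AND its start is no later than P3's end (X.start <= t=355).
P1: end t=65 < t=94? ✓; end t=65 <= t=451? ✓; start t=64 <= t=355? ✓ → yes.
P2: end t=293 < t=94? ✗; end t=293 <= t=451? ✓; start t=60 <= t=355? ✓ → no.
P4: end t=385 < t=94? ✗; end t=385 <= t=451? ✓; start t=141 <= t=355? ✓ → no.
P5: end t=161 < t=94? ✗; end t=161 <= t=451? ✓; start t=94 <= t=355? ✓ → no.
P8: end t=387 < t=94? ✗; end t=387 <= t=451? ✓; start t=293 <= t=355? ✓ → no.
P9: end t=361 < t=94? ✗; end t=361 <= t=451? ✓; start t=145 <= t=355? ✓ → no.
Result: P1.

P1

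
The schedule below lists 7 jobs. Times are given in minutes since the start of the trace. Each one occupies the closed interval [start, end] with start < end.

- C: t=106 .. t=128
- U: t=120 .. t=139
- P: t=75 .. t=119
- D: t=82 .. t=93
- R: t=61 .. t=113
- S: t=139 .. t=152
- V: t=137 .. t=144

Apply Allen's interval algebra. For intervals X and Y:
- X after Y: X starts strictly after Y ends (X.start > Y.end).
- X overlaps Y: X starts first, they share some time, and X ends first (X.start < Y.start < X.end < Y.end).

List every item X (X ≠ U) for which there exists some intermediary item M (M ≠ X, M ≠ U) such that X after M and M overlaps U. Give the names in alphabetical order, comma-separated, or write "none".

Target U = [t=120, t=139].
Intermediaries M with M overlaps U: C.
Via C — items with X after C: S, V.
Union: S, V.

S, V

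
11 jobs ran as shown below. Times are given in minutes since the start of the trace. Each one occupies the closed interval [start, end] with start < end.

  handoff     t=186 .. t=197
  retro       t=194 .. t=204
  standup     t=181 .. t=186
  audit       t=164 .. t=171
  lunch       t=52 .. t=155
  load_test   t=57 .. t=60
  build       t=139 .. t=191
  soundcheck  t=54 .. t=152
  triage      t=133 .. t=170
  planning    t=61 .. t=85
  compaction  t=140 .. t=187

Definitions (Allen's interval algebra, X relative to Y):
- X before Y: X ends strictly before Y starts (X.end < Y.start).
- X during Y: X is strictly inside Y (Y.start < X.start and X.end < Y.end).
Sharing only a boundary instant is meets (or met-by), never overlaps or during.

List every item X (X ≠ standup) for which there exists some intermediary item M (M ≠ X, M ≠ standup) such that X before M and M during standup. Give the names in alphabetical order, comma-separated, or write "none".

Target standup = [t=181, t=186].
Intermediaries M with M during standup: none.
Union: none.

none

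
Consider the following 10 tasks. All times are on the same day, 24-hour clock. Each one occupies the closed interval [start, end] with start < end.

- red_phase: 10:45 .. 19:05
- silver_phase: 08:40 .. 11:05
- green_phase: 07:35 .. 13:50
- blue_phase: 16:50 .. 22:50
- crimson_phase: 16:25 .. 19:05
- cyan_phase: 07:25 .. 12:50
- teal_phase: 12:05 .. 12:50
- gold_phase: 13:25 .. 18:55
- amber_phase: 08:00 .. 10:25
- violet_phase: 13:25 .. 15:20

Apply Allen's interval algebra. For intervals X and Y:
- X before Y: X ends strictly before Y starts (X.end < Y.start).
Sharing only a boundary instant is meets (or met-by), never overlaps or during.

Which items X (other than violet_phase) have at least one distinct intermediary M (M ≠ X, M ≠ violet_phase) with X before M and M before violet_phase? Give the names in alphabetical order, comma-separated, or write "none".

Target violet_phase = [13:25, 15:20].
Intermediaries M with M before violet_phase: amber_phase, cyan_phase, silver_phase, teal_phase.
Via amber_phase — items with X before amber_phase: none.
Via cyan_phase — items with X before cyan_phase: none.
Via silver_phase — items with X before silver_phase: none.
Via teal_phase — items with X before teal_phase: amber_phase, silver_phase.
Union: amber_phase, silver_phase.

amber_phase, silver_phase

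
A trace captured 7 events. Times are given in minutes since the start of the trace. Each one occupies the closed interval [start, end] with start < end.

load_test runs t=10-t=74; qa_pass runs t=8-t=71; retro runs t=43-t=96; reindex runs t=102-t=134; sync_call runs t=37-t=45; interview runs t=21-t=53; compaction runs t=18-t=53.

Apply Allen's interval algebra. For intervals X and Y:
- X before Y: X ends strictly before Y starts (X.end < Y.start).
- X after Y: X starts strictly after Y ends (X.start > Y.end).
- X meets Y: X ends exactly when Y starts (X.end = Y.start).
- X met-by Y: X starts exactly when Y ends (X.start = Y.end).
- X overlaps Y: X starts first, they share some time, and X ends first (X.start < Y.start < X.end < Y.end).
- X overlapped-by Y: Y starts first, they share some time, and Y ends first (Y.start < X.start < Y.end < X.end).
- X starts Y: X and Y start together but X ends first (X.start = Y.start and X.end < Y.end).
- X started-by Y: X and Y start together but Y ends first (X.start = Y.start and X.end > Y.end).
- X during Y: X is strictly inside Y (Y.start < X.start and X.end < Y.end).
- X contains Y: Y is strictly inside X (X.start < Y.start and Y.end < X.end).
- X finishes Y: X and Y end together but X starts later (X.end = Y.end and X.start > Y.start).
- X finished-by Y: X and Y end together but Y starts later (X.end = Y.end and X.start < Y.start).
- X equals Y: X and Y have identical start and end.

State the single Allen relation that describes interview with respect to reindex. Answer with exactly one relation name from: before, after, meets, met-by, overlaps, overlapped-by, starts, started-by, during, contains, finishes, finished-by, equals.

before

interview = [t=21, t=53]; reindex = [t=102, t=134].
Compare endpoints: interview.start < reindex.start, interview.start < reindex.end, interview.end < reindex.start, interview.end < reindex.end.
That pattern is 'before'.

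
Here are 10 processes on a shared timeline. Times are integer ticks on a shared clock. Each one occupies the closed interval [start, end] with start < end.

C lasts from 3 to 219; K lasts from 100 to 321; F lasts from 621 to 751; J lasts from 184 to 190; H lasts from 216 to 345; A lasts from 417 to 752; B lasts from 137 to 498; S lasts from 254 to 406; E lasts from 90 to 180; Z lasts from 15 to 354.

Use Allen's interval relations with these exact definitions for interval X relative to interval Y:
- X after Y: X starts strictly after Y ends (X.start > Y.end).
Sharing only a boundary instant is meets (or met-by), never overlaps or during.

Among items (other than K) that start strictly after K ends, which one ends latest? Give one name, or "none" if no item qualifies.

A

Target K = [100, 321].
A [417, 752] → after → candidate.
B [137, 498] → overlapped-by → excluded.
C [3, 219] → overlaps → excluded.
E [90, 180] → overlaps → excluded.
F [621, 751] → after → candidate.
H [216, 345] → overlapped-by → excluded.
J [184, 190] → during → excluded.
S [254, 406] → overlapped-by → excluded.
Z [15, 354] → contains → excluded.
Among candidates, latest end is 752 → A.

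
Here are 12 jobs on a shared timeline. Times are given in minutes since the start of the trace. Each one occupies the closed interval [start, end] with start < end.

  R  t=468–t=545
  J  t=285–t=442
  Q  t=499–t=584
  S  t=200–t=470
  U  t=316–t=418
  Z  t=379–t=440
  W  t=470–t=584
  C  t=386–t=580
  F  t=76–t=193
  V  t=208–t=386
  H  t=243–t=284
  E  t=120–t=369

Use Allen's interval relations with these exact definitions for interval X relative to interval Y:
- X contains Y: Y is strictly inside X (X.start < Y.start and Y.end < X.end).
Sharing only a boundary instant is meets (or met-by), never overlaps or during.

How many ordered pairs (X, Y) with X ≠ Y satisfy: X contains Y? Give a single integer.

10

Checking all 132 ordered pairs for relation 'contains'; matching pairs in alphabetical order:
(C, R): C contains R ✓
(E, H): E contains H ✓
(J, U): J contains U ✓
(J, Z): J contains Z ✓
(S, H): S contains H ✓
(S, J): S contains J ✓
(S, U): S contains U ✓
(S, V): S contains V ✓
(S, Z): S contains Z ✓
(V, H): V contains H ✓
Count: 10.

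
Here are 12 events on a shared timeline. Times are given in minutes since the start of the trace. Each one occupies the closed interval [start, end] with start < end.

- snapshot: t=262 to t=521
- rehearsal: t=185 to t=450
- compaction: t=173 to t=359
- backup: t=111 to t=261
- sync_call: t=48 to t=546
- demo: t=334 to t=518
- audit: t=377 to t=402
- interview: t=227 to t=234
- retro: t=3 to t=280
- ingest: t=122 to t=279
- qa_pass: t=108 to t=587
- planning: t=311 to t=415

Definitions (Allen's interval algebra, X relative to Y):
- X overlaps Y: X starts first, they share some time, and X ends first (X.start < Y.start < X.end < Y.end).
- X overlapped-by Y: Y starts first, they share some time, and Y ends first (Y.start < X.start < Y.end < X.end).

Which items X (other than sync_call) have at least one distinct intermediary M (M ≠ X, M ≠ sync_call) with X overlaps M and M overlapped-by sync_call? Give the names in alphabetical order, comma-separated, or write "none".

retro

Target sync_call = [t=48, t=546].
Intermediaries M with M overlapped-by sync_call: qa_pass.
Via qa_pass — items with X overlaps qa_pass: retro.
Union: retro.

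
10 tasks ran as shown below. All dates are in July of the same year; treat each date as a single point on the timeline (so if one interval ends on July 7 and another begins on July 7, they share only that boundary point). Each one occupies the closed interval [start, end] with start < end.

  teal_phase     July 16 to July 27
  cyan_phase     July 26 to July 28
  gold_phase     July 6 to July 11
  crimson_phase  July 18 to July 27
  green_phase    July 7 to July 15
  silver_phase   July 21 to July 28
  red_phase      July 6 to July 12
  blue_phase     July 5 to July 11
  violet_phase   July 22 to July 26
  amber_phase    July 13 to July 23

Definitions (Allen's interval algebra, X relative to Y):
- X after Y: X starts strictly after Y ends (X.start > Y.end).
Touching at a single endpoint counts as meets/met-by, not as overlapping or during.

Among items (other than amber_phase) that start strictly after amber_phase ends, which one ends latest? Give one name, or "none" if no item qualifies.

cyan_phase

Target amber_phase = [July 13, July 23].
blue_phase [July 5, July 11] → before → excluded.
crimson_phase [July 18, July 27] → overlapped-by → excluded.
cyan_phase [July 26, July 28] → after → candidate.
gold_phase [July 6, July 11] → before → excluded.
green_phase [July 7, July 15] → overlaps → excluded.
red_phase [July 6, July 12] → before → excluded.
silver_phase [July 21, July 28] → overlapped-by → excluded.
teal_phase [July 16, July 27] → overlapped-by → excluded.
violet_phase [July 22, July 26] → overlapped-by → excluded.
Among candidates, latest end is July 28 → cyan_phase.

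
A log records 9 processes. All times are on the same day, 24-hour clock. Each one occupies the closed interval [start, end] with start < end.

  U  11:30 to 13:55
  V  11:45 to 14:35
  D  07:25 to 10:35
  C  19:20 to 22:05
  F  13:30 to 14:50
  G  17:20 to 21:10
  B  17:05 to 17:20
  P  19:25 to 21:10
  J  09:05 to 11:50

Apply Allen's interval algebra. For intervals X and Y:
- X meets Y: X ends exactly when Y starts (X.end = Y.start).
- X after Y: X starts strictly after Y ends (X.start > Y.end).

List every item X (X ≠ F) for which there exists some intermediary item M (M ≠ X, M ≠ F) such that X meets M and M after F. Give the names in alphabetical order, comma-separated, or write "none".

Target F = [13:30, 14:50].
Intermediaries M with M after F: B, C, G, P.
Via B — items with X meets B: none.
Via C — items with X meets C: none.
Via G — items with X meets G: B.
Via P — items with X meets P: none.
Union: B.

B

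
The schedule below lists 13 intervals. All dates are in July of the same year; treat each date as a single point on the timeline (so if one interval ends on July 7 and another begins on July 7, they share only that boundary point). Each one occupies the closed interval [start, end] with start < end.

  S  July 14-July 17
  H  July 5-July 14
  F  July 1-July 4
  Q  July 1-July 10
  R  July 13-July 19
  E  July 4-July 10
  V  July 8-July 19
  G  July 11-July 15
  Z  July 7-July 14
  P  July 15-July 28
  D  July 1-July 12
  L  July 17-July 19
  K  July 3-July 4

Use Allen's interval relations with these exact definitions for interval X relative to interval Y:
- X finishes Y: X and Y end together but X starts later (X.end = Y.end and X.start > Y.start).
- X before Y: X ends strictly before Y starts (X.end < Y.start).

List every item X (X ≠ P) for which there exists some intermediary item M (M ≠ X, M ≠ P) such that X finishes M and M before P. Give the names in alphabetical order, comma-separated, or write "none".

E, K, Z

Target P = [July 15, July 28].
Intermediaries M with M before P: D, E, F, H, K, Q, Z.
Via D — items with X finishes D: none.
Via E — items with X finishes E: none.
Via F — items with X finishes F: K.
Via H — items with X finishes H: Z.
Via K — items with X finishes K: none.
Via Q — items with X finishes Q: E.
Via Z — items with X finishes Z: none.
Union: E, K, Z.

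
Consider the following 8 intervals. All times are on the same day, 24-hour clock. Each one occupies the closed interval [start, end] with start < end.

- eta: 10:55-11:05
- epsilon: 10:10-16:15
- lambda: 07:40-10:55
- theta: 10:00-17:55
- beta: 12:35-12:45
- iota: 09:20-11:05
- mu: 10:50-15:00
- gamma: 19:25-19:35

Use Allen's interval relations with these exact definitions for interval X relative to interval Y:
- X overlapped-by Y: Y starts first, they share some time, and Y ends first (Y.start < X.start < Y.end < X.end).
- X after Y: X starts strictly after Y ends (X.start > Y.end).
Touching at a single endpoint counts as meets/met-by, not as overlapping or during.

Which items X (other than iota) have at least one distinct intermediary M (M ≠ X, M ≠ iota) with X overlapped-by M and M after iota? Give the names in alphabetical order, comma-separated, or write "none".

none

Target iota = [09:20, 11:05].
Intermediaries M with M after iota: beta, gamma.
Via beta — items with X overlapped-by beta: none.
Via gamma — items with X overlapped-by gamma: none.
Union: none.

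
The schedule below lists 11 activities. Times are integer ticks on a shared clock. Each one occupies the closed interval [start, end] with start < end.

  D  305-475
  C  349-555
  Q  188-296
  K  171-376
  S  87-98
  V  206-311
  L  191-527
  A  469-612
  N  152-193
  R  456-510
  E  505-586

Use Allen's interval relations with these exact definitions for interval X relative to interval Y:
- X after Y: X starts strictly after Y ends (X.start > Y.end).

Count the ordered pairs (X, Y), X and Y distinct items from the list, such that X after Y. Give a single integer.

Checking all 110 ordered pairs for relation 'after'; matching pairs in alphabetical order:
(A, K): A after K ✓
(A, N): A after N ✓
(A, Q): A after Q ✓
(A, S): A after S ✓
(A, V): A after V ✓
(C, N): C after N ✓
(C, Q): C after Q ✓
(C, S): C after S ✓
(C, V): C after V ✓
(D, N): D after N ✓
(D, Q): D after Q ✓
(D, S): D after S ✓
(E, D): E after D ✓
(E, K): E after K ✓
(E, N): E after N ✓
(E, Q): E after Q ✓
(E, S): E after S ✓
(E, V): E after V ✓
(K, S): K after S ✓
(L, S): L after S ✓
(N, S): N after S ✓
(Q, S): Q after S ✓
(R, K): R after K ✓
(R, N): R after N ✓
... plus 5 further pairs not listed.
Count: 29.

29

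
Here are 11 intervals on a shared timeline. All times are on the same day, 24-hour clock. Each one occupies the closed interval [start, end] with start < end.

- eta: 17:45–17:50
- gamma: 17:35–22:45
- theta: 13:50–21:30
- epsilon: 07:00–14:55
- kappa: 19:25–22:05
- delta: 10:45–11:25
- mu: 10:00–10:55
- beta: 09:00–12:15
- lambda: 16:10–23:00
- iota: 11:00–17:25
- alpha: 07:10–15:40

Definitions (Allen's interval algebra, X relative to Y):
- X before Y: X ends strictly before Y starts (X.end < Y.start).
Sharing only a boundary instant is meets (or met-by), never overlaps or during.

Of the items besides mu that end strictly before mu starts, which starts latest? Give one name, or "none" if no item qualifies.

none

Target mu = [10:00, 10:55].
alpha [07:10, 15:40] → contains → excluded.
beta [09:00, 12:15] → contains → excluded.
delta [10:45, 11:25] → overlapped-by → excluded.
epsilon [07:00, 14:55] → contains → excluded.
eta [17:45, 17:50] → after → excluded.
gamma [17:35, 22:45] → after → excluded.
iota [11:00, 17:25] → after → excluded.
kappa [19:25, 22:05] → after → excluded.
lambda [16:10, 23:00] → after → excluded.
theta [13:50, 21:30] → after → excluded.
No candidates → none.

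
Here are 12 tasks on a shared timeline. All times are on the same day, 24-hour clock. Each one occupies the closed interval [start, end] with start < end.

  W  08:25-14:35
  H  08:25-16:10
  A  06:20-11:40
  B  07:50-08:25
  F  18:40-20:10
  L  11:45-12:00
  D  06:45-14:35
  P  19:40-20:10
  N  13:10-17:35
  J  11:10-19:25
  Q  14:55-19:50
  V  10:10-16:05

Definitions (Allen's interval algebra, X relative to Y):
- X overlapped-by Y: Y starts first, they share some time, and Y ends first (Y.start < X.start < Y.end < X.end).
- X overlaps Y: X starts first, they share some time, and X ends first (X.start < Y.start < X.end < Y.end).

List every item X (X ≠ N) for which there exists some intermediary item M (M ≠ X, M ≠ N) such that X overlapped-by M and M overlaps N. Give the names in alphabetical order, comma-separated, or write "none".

Target N = [13:10, 17:35].
Intermediaries M with M overlaps N: D, H, V, W.
Via D — items with X overlapped-by D: H, J, V.
Via H — items with X overlapped-by H: J, Q.
Via V — items with X overlapped-by V: J, Q.
Via W — items with X overlapped-by W: J, V.
Union: H, J, Q, V.

H, J, Q, V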